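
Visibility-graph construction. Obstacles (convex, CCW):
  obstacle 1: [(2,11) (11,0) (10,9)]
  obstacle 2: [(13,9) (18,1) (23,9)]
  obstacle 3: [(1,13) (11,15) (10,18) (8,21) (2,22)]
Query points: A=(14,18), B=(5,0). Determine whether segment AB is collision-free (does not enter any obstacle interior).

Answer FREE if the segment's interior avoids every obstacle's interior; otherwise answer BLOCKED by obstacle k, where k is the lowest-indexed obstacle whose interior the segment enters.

Obstacle 1 [(2,11) (11,0) (10,9)]:
  edge (2,11)–(11,0): crosses AB
  edge (11,0)–(10,9): clear
  edge (10,9)–(2,11): crosses AB
  → BLOCKED
Obstacle 2 [(13,9) (18,1) (23,9)]:
  edge (13,9)–(18,1): clear
  edge (18,1)–(23,9): clear
  edge (23,9)–(13,9): clear
  midpoint (19/2,9) outside
  → clear
Obstacle 3 [(1,13) (11,15) (10,18) (8,21) (2,22)]:
  edge (1,13)–(11,15): clear
  edge (11,15)–(10,18): clear
  edge (10,18)–(8,21): clear
  edge (8,21)–(2,22): clear
  edge (2,22)–(1,13): clear
  midpoint (19/2,9) outside
  → clear

BLOCKED by obstacle 1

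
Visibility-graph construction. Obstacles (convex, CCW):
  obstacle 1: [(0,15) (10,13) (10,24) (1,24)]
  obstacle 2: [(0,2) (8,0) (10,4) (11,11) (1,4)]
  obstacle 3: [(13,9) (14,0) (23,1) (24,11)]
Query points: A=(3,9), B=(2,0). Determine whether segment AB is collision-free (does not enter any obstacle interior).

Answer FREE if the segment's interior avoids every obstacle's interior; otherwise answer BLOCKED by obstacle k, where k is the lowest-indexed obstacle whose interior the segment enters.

BLOCKED by obstacle 2

Obstacle 1 [(0,15) (10,13) (10,24) (1,24)]:
  edge (0,15)–(10,13): clear
  edge (10,13)–(10,24): clear
  edge (10,24)–(1,24): clear
  edge (1,24)–(0,15): clear
  midpoint (5/2,9/2) outside
  → clear
Obstacle 2 [(0,2) (8,0) (10,4) (11,11) (1,4)]:
  edge (0,2)–(8,0): crosses AB
  edge (8,0)–(10,4): clear
  edge (10,4)–(11,11): clear
  edge (11,11)–(1,4): crosses AB
  edge (1,4)–(0,2): clear
  → BLOCKED
Obstacle 3 [(13,9) (14,0) (23,1) (24,11)]:
  edge (13,9)–(14,0): clear
  edge (14,0)–(23,1): clear
  edge (23,1)–(24,11): clear
  edge (24,11)–(13,9): clear
  midpoint (5/2,9/2) outside
  → clear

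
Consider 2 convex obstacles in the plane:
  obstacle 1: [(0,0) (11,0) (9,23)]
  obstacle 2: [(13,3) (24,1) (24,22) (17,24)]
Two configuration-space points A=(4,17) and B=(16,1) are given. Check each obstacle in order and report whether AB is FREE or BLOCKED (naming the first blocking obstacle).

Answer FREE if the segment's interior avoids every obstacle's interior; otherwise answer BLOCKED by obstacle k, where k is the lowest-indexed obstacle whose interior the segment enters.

Obstacle 1 [(0,0) (11,0) (9,23)]:
  edge (0,0)–(11,0): clear
  edge (11,0)–(9,23): crosses AB
  edge (9,23)–(0,0): crosses AB
  → BLOCKED
Obstacle 2 [(13,3) (24,1) (24,22) (17,24)]:
  edge (13,3)–(24,1): crosses AB
  edge (24,1)–(24,22): clear
  edge (24,22)–(17,24): clear
  edge (17,24)–(13,3): crosses AB
  → BLOCKED

BLOCKED by obstacle 1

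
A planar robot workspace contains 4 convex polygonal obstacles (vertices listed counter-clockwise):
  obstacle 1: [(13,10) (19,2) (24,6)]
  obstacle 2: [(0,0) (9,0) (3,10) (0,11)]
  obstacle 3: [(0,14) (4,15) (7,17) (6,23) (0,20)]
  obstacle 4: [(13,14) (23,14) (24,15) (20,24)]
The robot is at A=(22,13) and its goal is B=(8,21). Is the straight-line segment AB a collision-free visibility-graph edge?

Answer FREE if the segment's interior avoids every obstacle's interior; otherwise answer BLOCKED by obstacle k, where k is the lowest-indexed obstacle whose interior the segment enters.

Obstacle 1 [(13,10) (19,2) (24,6)]:
  edge (13,10)–(19,2): clear
  edge (19,2)–(24,6): clear
  edge (24,6)–(13,10): clear
  midpoint (15,17) outside
  → clear
Obstacle 2 [(0,0) (9,0) (3,10) (0,11)]:
  edge (0,0)–(9,0): clear
  edge (9,0)–(3,10): clear
  edge (3,10)–(0,11): clear
  edge (0,11)–(0,0): clear
  midpoint (15,17) outside
  → clear
Obstacle 3 [(0,14) (4,15) (7,17) (6,23) (0,20)]:
  edge (0,14)–(4,15): clear
  edge (4,15)–(7,17): clear
  edge (7,17)–(6,23): clear
  edge (6,23)–(0,20): clear
  edge (0,20)–(0,14): clear
  midpoint (15,17) outside
  → clear
Obstacle 4 [(13,14) (23,14) (24,15) (20,24)]:
  edge (13,14)–(23,14): crosses AB
  edge (23,14)–(24,15): clear
  edge (24,15)–(20,24): clear
  edge (20,24)–(13,14): crosses AB
  → BLOCKED

BLOCKED by obstacle 4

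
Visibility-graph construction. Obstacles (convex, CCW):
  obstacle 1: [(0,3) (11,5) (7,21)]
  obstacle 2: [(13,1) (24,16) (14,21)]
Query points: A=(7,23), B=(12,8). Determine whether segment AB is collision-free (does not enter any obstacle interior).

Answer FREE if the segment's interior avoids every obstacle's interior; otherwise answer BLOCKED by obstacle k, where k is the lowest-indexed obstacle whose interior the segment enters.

FREE

Obstacle 1 [(0,3) (11,5) (7,21)]:
  edge (0,3)–(11,5): clear
  edge (11,5)–(7,21): clear
  edge (7,21)–(0,3): clear
  midpoint (19/2,31/2) outside
  → clear
Obstacle 2 [(13,1) (24,16) (14,21)]:
  edge (13,1)–(24,16): clear
  edge (24,16)–(14,21): clear
  edge (14,21)–(13,1): clear
  midpoint (19/2,31/2) outside
  → clear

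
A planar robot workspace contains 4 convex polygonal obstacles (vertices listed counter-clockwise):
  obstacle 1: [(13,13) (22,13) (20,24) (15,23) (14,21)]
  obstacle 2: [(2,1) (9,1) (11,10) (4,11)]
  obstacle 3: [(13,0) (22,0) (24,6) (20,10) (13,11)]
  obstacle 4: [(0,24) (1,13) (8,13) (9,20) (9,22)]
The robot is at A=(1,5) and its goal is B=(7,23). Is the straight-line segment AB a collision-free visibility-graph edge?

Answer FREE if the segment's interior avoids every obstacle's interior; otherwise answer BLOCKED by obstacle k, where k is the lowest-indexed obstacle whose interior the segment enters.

Obstacle 1 [(13,13) (22,13) (20,24) (15,23) (14,21)]:
  edge (13,13)–(22,13): clear
  edge (22,13)–(20,24): clear
  edge (20,24)–(15,23): clear
  edge (15,23)–(14,21): clear
  edge (14,21)–(13,13): clear
  midpoint (4,14) outside
  → clear
Obstacle 2 [(2,1) (9,1) (11,10) (4,11)]:
  edge (2,1)–(9,1): clear
  edge (9,1)–(11,10): clear
  edge (11,10)–(4,11): clear
  edge (4,11)–(2,1): clear
  midpoint (4,14) outside
  → clear
Obstacle 3 [(13,0) (22,0) (24,6) (20,10) (13,11)]:
  edge (13,0)–(22,0): clear
  edge (22,0)–(24,6): clear
  edge (24,6)–(20,10): clear
  edge (20,10)–(13,11): clear
  edge (13,11)–(13,0): clear
  midpoint (4,14) outside
  → clear
Obstacle 4 [(0,24) (1,13) (8,13) (9,20) (9,22)]:
  edge (0,24)–(1,13): clear
  edge (1,13)–(8,13): crosses AB
  edge (8,13)–(9,20): clear
  edge (9,20)–(9,22): clear
  edge (9,22)–(0,24): crosses AB
  → BLOCKED

BLOCKED by obstacle 4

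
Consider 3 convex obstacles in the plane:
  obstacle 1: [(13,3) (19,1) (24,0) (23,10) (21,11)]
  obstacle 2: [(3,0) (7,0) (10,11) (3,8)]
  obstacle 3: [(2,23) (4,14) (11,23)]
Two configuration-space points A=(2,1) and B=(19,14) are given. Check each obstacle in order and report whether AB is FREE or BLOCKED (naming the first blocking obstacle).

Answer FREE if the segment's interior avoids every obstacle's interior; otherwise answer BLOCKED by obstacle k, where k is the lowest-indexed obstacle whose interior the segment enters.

Obstacle 1 [(13,3) (19,1) (24,0) (23,10) (21,11)]:
  edge (13,3)–(19,1): clear
  edge (19,1)–(24,0): clear
  edge (24,0)–(23,10): clear
  edge (23,10)–(21,11): clear
  edge (21,11)–(13,3): clear
  midpoint (21/2,15/2) outside
  → clear
Obstacle 2 [(3,0) (7,0) (10,11) (3,8)]:
  edge (3,0)–(7,0): clear
  edge (7,0)–(10,11): crosses AB
  edge (10,11)–(3,8): clear
  edge (3,8)–(3,0): crosses AB
  → BLOCKED
Obstacle 3 [(2,23) (4,14) (11,23)]:
  edge (2,23)–(4,14): clear
  edge (4,14)–(11,23): clear
  edge (11,23)–(2,23): clear
  midpoint (21/2,15/2) outside
  → clear

BLOCKED by obstacle 2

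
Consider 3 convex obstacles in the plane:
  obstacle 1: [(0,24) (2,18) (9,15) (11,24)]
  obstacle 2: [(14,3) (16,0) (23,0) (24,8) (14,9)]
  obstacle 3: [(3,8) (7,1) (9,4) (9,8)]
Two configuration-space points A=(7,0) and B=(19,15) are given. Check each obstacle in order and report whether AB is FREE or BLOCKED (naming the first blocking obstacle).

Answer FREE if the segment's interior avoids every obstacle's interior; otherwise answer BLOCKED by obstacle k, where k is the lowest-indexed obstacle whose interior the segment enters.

BLOCKED by obstacle 2

Obstacle 1 [(0,24) (2,18) (9,15) (11,24)]:
  edge (0,24)–(2,18): clear
  edge (2,18)–(9,15): clear
  edge (9,15)–(11,24): clear
  edge (11,24)–(0,24): clear
  midpoint (13,15/2) outside
  → clear
Obstacle 2 [(14,3) (16,0) (23,0) (24,8) (14,9)]:
  edge (14,3)–(16,0): clear
  edge (16,0)–(23,0): clear
  edge (23,0)–(24,8): clear
  edge (24,8)–(14,9): crosses AB
  edge (14,9)–(14,3): crosses AB
  → BLOCKED
Obstacle 3 [(3,8) (7,1) (9,4) (9,8)]:
  edge (3,8)–(7,1): clear
  edge (7,1)–(9,4): clear
  edge (9,4)–(9,8): clear
  edge (9,8)–(3,8): clear
  midpoint (13,15/2) outside
  → clear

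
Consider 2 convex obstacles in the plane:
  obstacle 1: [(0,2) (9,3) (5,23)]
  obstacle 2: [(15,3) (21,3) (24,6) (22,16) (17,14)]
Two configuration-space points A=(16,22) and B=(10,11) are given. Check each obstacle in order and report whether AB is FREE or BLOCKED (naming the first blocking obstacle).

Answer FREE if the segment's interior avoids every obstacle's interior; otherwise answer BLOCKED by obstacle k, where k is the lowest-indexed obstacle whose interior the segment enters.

FREE

Obstacle 1 [(0,2) (9,3) (5,23)]:
  edge (0,2)–(9,3): clear
  edge (9,3)–(5,23): clear
  edge (5,23)–(0,2): clear
  midpoint (13,33/2) outside
  → clear
Obstacle 2 [(15,3) (21,3) (24,6) (22,16) (17,14)]:
  edge (15,3)–(21,3): clear
  edge (21,3)–(24,6): clear
  edge (24,6)–(22,16): clear
  edge (22,16)–(17,14): clear
  edge (17,14)–(15,3): clear
  midpoint (13,33/2) outside
  → clear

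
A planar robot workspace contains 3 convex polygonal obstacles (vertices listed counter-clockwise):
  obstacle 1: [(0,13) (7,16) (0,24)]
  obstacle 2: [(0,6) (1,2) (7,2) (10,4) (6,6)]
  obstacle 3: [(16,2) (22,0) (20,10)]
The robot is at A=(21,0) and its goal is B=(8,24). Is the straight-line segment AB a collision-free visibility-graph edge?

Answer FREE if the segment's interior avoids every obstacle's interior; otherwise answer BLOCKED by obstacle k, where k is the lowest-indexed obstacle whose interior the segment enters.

BLOCKED by obstacle 3

Obstacle 1 [(0,13) (7,16) (0,24)]:
  edge (0,13)–(7,16): clear
  edge (7,16)–(0,24): clear
  edge (0,24)–(0,13): clear
  midpoint (29/2,12) outside
  → clear
Obstacle 2 [(0,6) (1,2) (7,2) (10,4) (6,6)]:
  edge (0,6)–(1,2): clear
  edge (1,2)–(7,2): clear
  edge (7,2)–(10,4): clear
  edge (10,4)–(6,6): clear
  edge (6,6)–(0,6): clear
  midpoint (29/2,12) outside
  → clear
Obstacle 3 [(16,2) (22,0) (20,10)]:
  edge (16,2)–(22,0): crosses AB
  edge (22,0)–(20,10): clear
  edge (20,10)–(16,2): crosses AB
  → BLOCKED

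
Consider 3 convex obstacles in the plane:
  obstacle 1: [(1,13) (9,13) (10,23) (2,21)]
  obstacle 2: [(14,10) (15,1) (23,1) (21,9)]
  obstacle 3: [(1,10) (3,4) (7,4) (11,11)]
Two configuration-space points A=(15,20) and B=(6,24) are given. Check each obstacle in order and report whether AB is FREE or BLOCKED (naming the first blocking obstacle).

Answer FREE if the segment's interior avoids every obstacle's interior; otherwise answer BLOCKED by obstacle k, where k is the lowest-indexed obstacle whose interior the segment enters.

Obstacle 1 [(1,13) (9,13) (10,23) (2,21)]:
  edge (1,13)–(9,13): clear
  edge (9,13)–(10,23): crosses AB
  edge (10,23)–(2,21): crosses AB
  edge (2,21)–(1,13): clear
  → BLOCKED
Obstacle 2 [(14,10) (15,1) (23,1) (21,9)]:
  edge (14,10)–(15,1): clear
  edge (15,1)–(23,1): clear
  edge (23,1)–(21,9): clear
  edge (21,9)–(14,10): clear
  midpoint (21/2,22) outside
  → clear
Obstacle 3 [(1,10) (3,4) (7,4) (11,11)]:
  edge (1,10)–(3,4): clear
  edge (3,4)–(7,4): clear
  edge (7,4)–(11,11): clear
  edge (11,11)–(1,10): clear
  midpoint (21/2,22) outside
  → clear

BLOCKED by obstacle 1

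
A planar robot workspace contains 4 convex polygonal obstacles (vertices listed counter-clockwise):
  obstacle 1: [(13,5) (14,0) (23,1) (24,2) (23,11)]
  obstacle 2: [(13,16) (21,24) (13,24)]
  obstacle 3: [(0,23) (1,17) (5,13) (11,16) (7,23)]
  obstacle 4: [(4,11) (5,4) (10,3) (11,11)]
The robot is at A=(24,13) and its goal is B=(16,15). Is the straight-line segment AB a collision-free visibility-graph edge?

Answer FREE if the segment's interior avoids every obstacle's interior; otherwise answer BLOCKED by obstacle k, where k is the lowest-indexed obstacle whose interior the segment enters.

Obstacle 1 [(13,5) (14,0) (23,1) (24,2) (23,11)]:
  edge (13,5)–(14,0): clear
  edge (14,0)–(23,1): clear
  edge (23,1)–(24,2): clear
  edge (24,2)–(23,11): clear
  edge (23,11)–(13,5): clear
  midpoint (20,14) outside
  → clear
Obstacle 2 [(13,16) (21,24) (13,24)]:
  edge (13,16)–(21,24): clear
  edge (21,24)–(13,24): clear
  edge (13,24)–(13,16): clear
  midpoint (20,14) outside
  → clear
Obstacle 3 [(0,23) (1,17) (5,13) (11,16) (7,23)]:
  edge (0,23)–(1,17): clear
  edge (1,17)–(5,13): clear
  edge (5,13)–(11,16): clear
  edge (11,16)–(7,23): clear
  edge (7,23)–(0,23): clear
  midpoint (20,14) outside
  → clear
Obstacle 4 [(4,11) (5,4) (10,3) (11,11)]:
  edge (4,11)–(5,4): clear
  edge (5,4)–(10,3): clear
  edge (10,3)–(11,11): clear
  edge (11,11)–(4,11): clear
  midpoint (20,14) outside
  → clear

FREE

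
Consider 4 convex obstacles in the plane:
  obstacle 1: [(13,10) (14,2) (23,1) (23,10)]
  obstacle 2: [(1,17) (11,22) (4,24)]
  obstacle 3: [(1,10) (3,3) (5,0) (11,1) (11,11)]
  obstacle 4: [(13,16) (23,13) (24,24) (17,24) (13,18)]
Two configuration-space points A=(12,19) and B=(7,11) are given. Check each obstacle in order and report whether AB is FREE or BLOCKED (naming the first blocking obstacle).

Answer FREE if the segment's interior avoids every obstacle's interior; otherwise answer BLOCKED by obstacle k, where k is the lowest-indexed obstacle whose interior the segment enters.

FREE

Obstacle 1 [(13,10) (14,2) (23,1) (23,10)]:
  edge (13,10)–(14,2): clear
  edge (14,2)–(23,1): clear
  edge (23,1)–(23,10): clear
  edge (23,10)–(13,10): clear
  midpoint (19/2,15) outside
  → clear
Obstacle 2 [(1,17) (11,22) (4,24)]:
  edge (1,17)–(11,22): clear
  edge (11,22)–(4,24): clear
  edge (4,24)–(1,17): clear
  midpoint (19/2,15) outside
  → clear
Obstacle 3 [(1,10) (3,3) (5,0) (11,1) (11,11)]:
  edge (1,10)–(3,3): clear
  edge (3,3)–(5,0): clear
  edge (5,0)–(11,1): clear
  edge (11,1)–(11,11): clear
  edge (11,11)–(1,10): clear
  midpoint (19/2,15) outside
  → clear
Obstacle 4 [(13,16) (23,13) (24,24) (17,24) (13,18)]:
  edge (13,16)–(23,13): clear
  edge (23,13)–(24,24): clear
  edge (24,24)–(17,24): clear
  edge (17,24)–(13,18): clear
  edge (13,18)–(13,16): clear
  midpoint (19/2,15) outside
  → clear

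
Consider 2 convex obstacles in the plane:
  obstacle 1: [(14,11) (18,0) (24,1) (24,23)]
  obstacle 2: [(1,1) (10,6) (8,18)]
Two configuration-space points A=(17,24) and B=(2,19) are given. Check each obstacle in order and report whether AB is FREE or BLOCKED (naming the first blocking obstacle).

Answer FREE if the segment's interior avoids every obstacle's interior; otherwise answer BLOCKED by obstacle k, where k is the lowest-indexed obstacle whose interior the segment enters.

Obstacle 1 [(14,11) (18,0) (24,1) (24,23)]:
  edge (14,11)–(18,0): clear
  edge (18,0)–(24,1): clear
  edge (24,1)–(24,23): clear
  edge (24,23)–(14,11): clear
  midpoint (19/2,43/2) outside
  → clear
Obstacle 2 [(1,1) (10,6) (8,18)]:
  edge (1,1)–(10,6): clear
  edge (10,6)–(8,18): clear
  edge (8,18)–(1,1): clear
  midpoint (19/2,43/2) outside
  → clear

FREE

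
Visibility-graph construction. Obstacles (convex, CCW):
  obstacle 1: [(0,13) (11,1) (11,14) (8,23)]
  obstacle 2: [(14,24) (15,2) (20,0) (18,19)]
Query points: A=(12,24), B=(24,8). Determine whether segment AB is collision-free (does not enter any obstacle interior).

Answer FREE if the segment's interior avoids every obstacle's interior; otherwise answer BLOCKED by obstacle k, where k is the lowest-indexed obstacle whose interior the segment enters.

Obstacle 1 [(0,13) (11,1) (11,14) (8,23)]:
  edge (0,13)–(11,1): clear
  edge (11,1)–(11,14): clear
  edge (11,14)–(8,23): clear
  edge (8,23)–(0,13): clear
  midpoint (18,16) outside
  → clear
Obstacle 2 [(14,24) (15,2) (20,0) (18,19)]:
  edge (14,24)–(15,2): crosses AB
  edge (15,2)–(20,0): clear
  edge (20,0)–(18,19): crosses AB
  edge (18,19)–(14,24): clear
  → BLOCKED

BLOCKED by obstacle 2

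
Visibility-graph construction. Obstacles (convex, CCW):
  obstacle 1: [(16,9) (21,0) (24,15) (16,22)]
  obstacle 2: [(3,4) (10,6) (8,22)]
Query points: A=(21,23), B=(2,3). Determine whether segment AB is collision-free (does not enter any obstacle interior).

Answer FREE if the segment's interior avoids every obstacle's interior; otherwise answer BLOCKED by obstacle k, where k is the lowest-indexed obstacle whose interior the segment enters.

Obstacle 1 [(16,9) (21,0) (24,15) (16,22)]:
  edge (16,9)–(21,0): clear
  edge (21,0)–(24,15): clear
  edge (24,15)–(16,22): crosses AB
  edge (16,22)–(16,9): crosses AB
  → BLOCKED
Obstacle 2 [(3,4) (10,6) (8,22)]:
  edge (3,4)–(10,6): clear
  edge (10,6)–(8,22): crosses AB
  edge (8,22)–(3,4): crosses AB
  → BLOCKED

BLOCKED by obstacle 1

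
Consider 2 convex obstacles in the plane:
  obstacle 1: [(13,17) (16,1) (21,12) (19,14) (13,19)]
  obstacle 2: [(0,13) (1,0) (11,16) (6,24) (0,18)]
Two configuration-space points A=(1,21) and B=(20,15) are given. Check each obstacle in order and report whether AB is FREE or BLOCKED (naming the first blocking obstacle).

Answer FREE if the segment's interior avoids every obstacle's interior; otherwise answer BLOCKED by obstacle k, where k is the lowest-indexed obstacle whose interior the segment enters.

BLOCKED by obstacle 1

Obstacle 1 [(13,17) (16,1) (21,12) (19,14) (13,19)]:
  edge (13,17)–(16,1): clear
  edge (16,1)–(21,12): clear
  edge (21,12)–(19,14): clear
  edge (19,14)–(13,19): crosses AB
  edge (13,19)–(13,17): crosses AB
  → BLOCKED
Obstacle 2 [(0,13) (1,0) (11,16) (6,24) (0,18)]:
  edge (0,13)–(1,0): clear
  edge (1,0)–(11,16): clear
  edge (11,16)–(6,24): crosses AB
  edge (6,24)–(0,18): crosses AB
  edge (0,18)–(0,13): clear
  → BLOCKED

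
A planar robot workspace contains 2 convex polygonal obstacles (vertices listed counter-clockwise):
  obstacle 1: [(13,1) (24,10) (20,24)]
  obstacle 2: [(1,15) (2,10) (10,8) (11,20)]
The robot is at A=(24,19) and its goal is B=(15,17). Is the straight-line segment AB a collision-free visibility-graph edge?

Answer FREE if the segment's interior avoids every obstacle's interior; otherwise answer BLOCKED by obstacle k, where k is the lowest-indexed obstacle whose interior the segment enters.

BLOCKED by obstacle 1

Obstacle 1 [(13,1) (24,10) (20,24)]:
  edge (13,1)–(24,10): clear
  edge (24,10)–(20,24): crosses AB
  edge (20,24)–(13,1): crosses AB
  → BLOCKED
Obstacle 2 [(1,15) (2,10) (10,8) (11,20)]:
  edge (1,15)–(2,10): clear
  edge (2,10)–(10,8): clear
  edge (10,8)–(11,20): clear
  edge (11,20)–(1,15): clear
  midpoint (39/2,18) outside
  → clear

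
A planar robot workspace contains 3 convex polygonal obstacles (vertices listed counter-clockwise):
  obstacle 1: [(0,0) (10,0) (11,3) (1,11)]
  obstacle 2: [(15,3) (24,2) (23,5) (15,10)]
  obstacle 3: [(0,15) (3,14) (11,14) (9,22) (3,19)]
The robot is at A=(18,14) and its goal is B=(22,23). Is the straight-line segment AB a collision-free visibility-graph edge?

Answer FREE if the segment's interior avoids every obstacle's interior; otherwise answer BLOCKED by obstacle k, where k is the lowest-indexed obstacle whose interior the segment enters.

Obstacle 1 [(0,0) (10,0) (11,3) (1,11)]:
  edge (0,0)–(10,0): clear
  edge (10,0)–(11,3): clear
  edge (11,3)–(1,11): clear
  edge (1,11)–(0,0): clear
  midpoint (20,37/2) outside
  → clear
Obstacle 2 [(15,3) (24,2) (23,5) (15,10)]:
  edge (15,3)–(24,2): clear
  edge (24,2)–(23,5): clear
  edge (23,5)–(15,10): clear
  edge (15,10)–(15,3): clear
  midpoint (20,37/2) outside
  → clear
Obstacle 3 [(0,15) (3,14) (11,14) (9,22) (3,19)]:
  edge (0,15)–(3,14): clear
  edge (3,14)–(11,14): clear
  edge (11,14)–(9,22): clear
  edge (9,22)–(3,19): clear
  edge (3,19)–(0,15): clear
  midpoint (20,37/2) outside
  → clear

FREE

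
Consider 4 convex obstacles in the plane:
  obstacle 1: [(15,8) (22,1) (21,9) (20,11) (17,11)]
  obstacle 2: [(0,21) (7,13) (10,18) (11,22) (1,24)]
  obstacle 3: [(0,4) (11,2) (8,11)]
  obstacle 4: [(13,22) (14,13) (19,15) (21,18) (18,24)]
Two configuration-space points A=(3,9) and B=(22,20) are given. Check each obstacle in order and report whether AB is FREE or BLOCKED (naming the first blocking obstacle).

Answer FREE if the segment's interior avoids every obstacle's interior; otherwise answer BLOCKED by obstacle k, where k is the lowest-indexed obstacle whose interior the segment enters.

Obstacle 1 [(15,8) (22,1) (21,9) (20,11) (17,11)]:
  edge (15,8)–(22,1): clear
  edge (22,1)–(21,9): clear
  edge (21,9)–(20,11): clear
  edge (20,11)–(17,11): clear
  edge (17,11)–(15,8): clear
  midpoint (25/2,29/2) outside
  → clear
Obstacle 2 [(0,21) (7,13) (10,18) (11,22) (1,24)]:
  edge (0,21)–(7,13): clear
  edge (7,13)–(10,18): clear
  edge (10,18)–(11,22): clear
  edge (11,22)–(1,24): clear
  edge (1,24)–(0,21): clear
  midpoint (25/2,29/2) outside
  → clear
Obstacle 3 [(0,4) (11,2) (8,11)]:
  edge (0,4)–(11,2): clear
  edge (11,2)–(8,11): clear
  edge (8,11)–(0,4): clear
  midpoint (25/2,29/2) outside
  → clear
Obstacle 4 [(13,22) (14,13) (19,15) (21,18) (18,24)]:
  edge (13,22)–(14,13): crosses AB
  edge (14,13)–(19,15): clear
  edge (19,15)–(21,18): clear
  edge (21,18)–(18,24): crosses AB
  edge (18,24)–(13,22): clear
  → BLOCKED

BLOCKED by obstacle 4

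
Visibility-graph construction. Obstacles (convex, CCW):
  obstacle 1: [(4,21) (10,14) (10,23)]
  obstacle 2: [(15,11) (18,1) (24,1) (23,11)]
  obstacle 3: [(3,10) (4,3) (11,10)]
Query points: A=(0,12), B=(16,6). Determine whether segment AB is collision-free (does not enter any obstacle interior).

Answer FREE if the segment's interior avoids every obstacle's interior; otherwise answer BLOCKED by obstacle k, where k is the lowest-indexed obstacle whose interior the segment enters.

Obstacle 1 [(4,21) (10,14) (10,23)]:
  edge (4,21)–(10,14): clear
  edge (10,14)–(10,23): clear
  edge (10,23)–(4,21): clear
  midpoint (8,9) outside
  → clear
Obstacle 2 [(15,11) (18,1) (24,1) (23,11)]:
  edge (15,11)–(18,1): clear
  edge (18,1)–(24,1): clear
  edge (24,1)–(23,11): clear
  edge (23,11)–(15,11): clear
  midpoint (8,9) outside
  → clear
Obstacle 3 [(3,10) (4,3) (11,10)]:
  edge (3,10)–(4,3): clear
  edge (4,3)–(11,10): crosses AB
  edge (11,10)–(3,10): crosses AB
  → BLOCKED

BLOCKED by obstacle 3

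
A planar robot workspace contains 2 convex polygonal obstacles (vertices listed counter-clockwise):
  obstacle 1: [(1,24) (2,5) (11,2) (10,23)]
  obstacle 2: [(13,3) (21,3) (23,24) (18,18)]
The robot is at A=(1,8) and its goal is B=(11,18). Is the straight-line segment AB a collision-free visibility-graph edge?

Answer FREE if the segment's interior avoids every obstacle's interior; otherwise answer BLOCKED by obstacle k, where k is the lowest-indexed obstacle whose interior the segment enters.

BLOCKED by obstacle 1

Obstacle 1 [(1,24) (2,5) (11,2) (10,23)]:
  edge (1,24)–(2,5): crosses AB
  edge (2,5)–(11,2): clear
  edge (11,2)–(10,23): crosses AB
  edge (10,23)–(1,24): clear
  → BLOCKED
Obstacle 2 [(13,3) (21,3) (23,24) (18,18)]:
  edge (13,3)–(21,3): clear
  edge (21,3)–(23,24): clear
  edge (23,24)–(18,18): clear
  edge (18,18)–(13,3): clear
  midpoint (6,13) outside
  → clear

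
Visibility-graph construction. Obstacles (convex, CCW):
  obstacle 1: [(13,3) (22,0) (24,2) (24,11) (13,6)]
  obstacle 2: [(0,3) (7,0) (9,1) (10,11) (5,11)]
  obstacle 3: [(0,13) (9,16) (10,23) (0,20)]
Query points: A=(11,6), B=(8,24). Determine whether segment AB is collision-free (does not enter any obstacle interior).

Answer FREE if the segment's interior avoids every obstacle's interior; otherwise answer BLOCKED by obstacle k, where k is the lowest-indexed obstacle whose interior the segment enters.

Obstacle 1 [(13,3) (22,0) (24,2) (24,11) (13,6)]:
  edge (13,3)–(22,0): clear
  edge (22,0)–(24,2): clear
  edge (24,2)–(24,11): clear
  edge (24,11)–(13,6): clear
  edge (13,6)–(13,3): clear
  midpoint (19/2,15) outside
  → clear
Obstacle 2 [(0,3) (7,0) (9,1) (10,11) (5,11)]:
  edge (0,3)–(7,0): clear
  edge (7,0)–(9,1): clear
  edge (9,1)–(10,11): clear
  edge (10,11)–(5,11): clear
  edge (5,11)–(0,3): clear
  midpoint (19/2,15) outside
  → clear
Obstacle 3 [(0,13) (9,16) (10,23) (0,20)]:
  edge (0,13)–(9,16): clear
  edge (9,16)–(10,23): crosses AB
  edge (10,23)–(0,20): crosses AB
  edge (0,20)–(0,13): clear
  → BLOCKED

BLOCKED by obstacle 3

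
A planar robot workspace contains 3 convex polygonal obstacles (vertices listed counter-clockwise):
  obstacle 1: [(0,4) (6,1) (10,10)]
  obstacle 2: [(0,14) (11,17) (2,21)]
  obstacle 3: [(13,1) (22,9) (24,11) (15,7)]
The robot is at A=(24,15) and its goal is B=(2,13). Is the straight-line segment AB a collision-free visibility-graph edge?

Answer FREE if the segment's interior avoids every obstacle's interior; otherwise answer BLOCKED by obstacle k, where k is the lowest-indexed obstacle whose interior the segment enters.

FREE

Obstacle 1 [(0,4) (6,1) (10,10)]:
  edge (0,4)–(6,1): clear
  edge (6,1)–(10,10): clear
  edge (10,10)–(0,4): clear
  midpoint (13,14) outside
  → clear
Obstacle 2 [(0,14) (11,17) (2,21)]:
  edge (0,14)–(11,17): clear
  edge (11,17)–(2,21): clear
  edge (2,21)–(0,14): clear
  midpoint (13,14) outside
  → clear
Obstacle 3 [(13,1) (22,9) (24,11) (15,7)]:
  edge (13,1)–(22,9): clear
  edge (22,9)–(24,11): clear
  edge (24,11)–(15,7): clear
  edge (15,7)–(13,1): clear
  midpoint (13,14) outside
  → clear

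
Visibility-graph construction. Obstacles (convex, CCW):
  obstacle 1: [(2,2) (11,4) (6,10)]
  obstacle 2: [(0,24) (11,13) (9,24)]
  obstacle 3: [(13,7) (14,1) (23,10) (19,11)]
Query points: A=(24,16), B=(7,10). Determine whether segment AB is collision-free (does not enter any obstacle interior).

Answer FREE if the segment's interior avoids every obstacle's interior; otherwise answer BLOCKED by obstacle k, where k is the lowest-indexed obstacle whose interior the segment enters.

Obstacle 1 [(2,2) (11,4) (6,10)]:
  edge (2,2)–(11,4): clear
  edge (11,4)–(6,10): clear
  edge (6,10)–(2,2): clear
  midpoint (31/2,13) outside
  → clear
Obstacle 2 [(0,24) (11,13) (9,24)]:
  edge (0,24)–(11,13): clear
  edge (11,13)–(9,24): clear
  edge (9,24)–(0,24): clear
  midpoint (31/2,13) outside
  → clear
Obstacle 3 [(13,7) (14,1) (23,10) (19,11)]:
  edge (13,7)–(14,1): clear
  edge (14,1)–(23,10): clear
  edge (23,10)–(19,11): clear
  edge (19,11)–(13,7): clear
  midpoint (31/2,13) outside
  → clear

FREE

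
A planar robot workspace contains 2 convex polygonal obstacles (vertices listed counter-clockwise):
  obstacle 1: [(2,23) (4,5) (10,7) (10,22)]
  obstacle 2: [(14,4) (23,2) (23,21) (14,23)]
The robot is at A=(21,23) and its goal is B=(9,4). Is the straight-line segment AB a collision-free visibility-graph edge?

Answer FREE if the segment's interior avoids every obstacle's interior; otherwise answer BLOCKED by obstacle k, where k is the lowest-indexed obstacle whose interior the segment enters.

Obstacle 1 [(2,23) (4,5) (10,7) (10,22)]:
  edge (2,23)–(4,5): clear
  edge (4,5)–(10,7): clear
  edge (10,7)–(10,22): clear
  edge (10,22)–(2,23): clear
  midpoint (15,27/2) outside
  → clear
Obstacle 2 [(14,4) (23,2) (23,21) (14,23)]:
  edge (14,4)–(23,2): clear
  edge (23,2)–(23,21): clear
  edge (23,21)–(14,23): crosses AB
  edge (14,23)–(14,4): crosses AB
  → BLOCKED

BLOCKED by obstacle 2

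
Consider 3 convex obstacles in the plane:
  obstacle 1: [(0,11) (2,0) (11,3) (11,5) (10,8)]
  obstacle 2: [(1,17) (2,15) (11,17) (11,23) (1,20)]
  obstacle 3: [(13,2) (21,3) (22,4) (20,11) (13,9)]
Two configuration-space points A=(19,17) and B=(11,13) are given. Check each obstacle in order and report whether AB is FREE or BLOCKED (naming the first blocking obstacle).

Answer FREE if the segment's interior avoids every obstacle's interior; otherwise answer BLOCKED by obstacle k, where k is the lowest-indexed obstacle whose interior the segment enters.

Obstacle 1 [(0,11) (2,0) (11,3) (11,5) (10,8)]:
  edge (0,11)–(2,0): clear
  edge (2,0)–(11,3): clear
  edge (11,3)–(11,5): clear
  edge (11,5)–(10,8): clear
  edge (10,8)–(0,11): clear
  midpoint (15,15) outside
  → clear
Obstacle 2 [(1,17) (2,15) (11,17) (11,23) (1,20)]:
  edge (1,17)–(2,15): clear
  edge (2,15)–(11,17): clear
  edge (11,17)–(11,23): clear
  edge (11,23)–(1,20): clear
  edge (1,20)–(1,17): clear
  midpoint (15,15) outside
  → clear
Obstacle 3 [(13,2) (21,3) (22,4) (20,11) (13,9)]:
  edge (13,2)–(21,3): clear
  edge (21,3)–(22,4): clear
  edge (22,4)–(20,11): clear
  edge (20,11)–(13,9): clear
  edge (13,9)–(13,2): clear
  midpoint (15,15) outside
  → clear

FREE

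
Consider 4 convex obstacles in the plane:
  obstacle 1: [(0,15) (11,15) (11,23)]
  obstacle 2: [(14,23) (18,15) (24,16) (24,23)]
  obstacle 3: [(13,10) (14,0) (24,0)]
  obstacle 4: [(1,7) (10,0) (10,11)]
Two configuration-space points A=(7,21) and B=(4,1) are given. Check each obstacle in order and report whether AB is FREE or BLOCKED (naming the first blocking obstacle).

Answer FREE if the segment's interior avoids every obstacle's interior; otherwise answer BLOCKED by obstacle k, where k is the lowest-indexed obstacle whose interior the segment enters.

BLOCKED by obstacle 1

Obstacle 1 [(0,15) (11,15) (11,23)]:
  edge (0,15)–(11,15): crosses AB
  edge (11,15)–(11,23): clear
  edge (11,23)–(0,15): crosses AB
  → BLOCKED
Obstacle 2 [(14,23) (18,15) (24,16) (24,23)]:
  edge (14,23)–(18,15): clear
  edge (18,15)–(24,16): clear
  edge (24,16)–(24,23): clear
  edge (24,23)–(14,23): clear
  midpoint (11/2,11) outside
  → clear
Obstacle 3 [(13,10) (14,0) (24,0)]:
  edge (13,10)–(14,0): clear
  edge (14,0)–(24,0): clear
  edge (24,0)–(13,10): clear
  midpoint (11/2,11) outside
  → clear
Obstacle 4 [(1,7) (10,0) (10,11)]:
  edge (1,7)–(10,0): crosses AB
  edge (10,0)–(10,11): clear
  edge (10,11)–(1,7): crosses AB
  → BLOCKED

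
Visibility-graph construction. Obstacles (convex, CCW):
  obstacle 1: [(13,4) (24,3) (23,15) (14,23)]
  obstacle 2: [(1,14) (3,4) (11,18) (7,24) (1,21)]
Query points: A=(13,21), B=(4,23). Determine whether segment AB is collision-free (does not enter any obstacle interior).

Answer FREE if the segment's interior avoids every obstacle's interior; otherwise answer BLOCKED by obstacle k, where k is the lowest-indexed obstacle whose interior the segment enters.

Obstacle 1 [(13,4) (24,3) (23,15) (14,23)]:
  edge (13,4)–(24,3): clear
  edge (24,3)–(23,15): clear
  edge (23,15)–(14,23): clear
  edge (14,23)–(13,4): clear
  midpoint (17/2,22) outside
  → clear
Obstacle 2 [(1,14) (3,4) (11,18) (7,24) (1,21)]:
  edge (1,14)–(3,4): clear
  edge (3,4)–(11,18): clear
  edge (11,18)–(7,24): crosses AB
  edge (7,24)–(1,21): crosses AB
  edge (1,21)–(1,14): clear
  → BLOCKED

BLOCKED by obstacle 2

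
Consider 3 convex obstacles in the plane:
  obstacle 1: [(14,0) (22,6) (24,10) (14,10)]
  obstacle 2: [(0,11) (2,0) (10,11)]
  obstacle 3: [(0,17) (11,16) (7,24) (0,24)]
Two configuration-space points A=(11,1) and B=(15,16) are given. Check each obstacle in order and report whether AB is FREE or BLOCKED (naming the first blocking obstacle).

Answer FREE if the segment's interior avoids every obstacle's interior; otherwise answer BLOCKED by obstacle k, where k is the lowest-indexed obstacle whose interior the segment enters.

FREE

Obstacle 1 [(14,0) (22,6) (24,10) (14,10)]:
  edge (14,0)–(22,6): clear
  edge (22,6)–(24,10): clear
  edge (24,10)–(14,10): clear
  edge (14,10)–(14,0): clear
  midpoint (13,17/2) outside
  → clear
Obstacle 2 [(0,11) (2,0) (10,11)]:
  edge (0,11)–(2,0): clear
  edge (2,0)–(10,11): clear
  edge (10,11)–(0,11): clear
  midpoint (13,17/2) outside
  → clear
Obstacle 3 [(0,17) (11,16) (7,24) (0,24)]:
  edge (0,17)–(11,16): clear
  edge (11,16)–(7,24): clear
  edge (7,24)–(0,24): clear
  edge (0,24)–(0,17): clear
  midpoint (13,17/2) outside
  → clear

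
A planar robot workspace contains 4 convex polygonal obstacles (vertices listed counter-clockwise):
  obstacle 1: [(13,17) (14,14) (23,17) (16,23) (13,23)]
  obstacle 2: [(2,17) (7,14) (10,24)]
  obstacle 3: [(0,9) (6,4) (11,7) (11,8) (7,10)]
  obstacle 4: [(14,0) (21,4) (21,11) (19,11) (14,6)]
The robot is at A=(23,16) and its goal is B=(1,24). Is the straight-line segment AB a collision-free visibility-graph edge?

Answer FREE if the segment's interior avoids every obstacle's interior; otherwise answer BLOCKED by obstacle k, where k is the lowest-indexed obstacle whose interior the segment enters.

BLOCKED by obstacle 1

Obstacle 1 [(13,17) (14,14) (23,17) (16,23) (13,23)]:
  edge (13,17)–(14,14): clear
  edge (14,14)–(23,17): crosses AB
  edge (23,17)–(16,23): clear
  edge (16,23)–(13,23): clear
  edge (13,23)–(13,17): crosses AB
  → BLOCKED
Obstacle 2 [(2,17) (7,14) (10,24)]:
  edge (2,17)–(7,14): clear
  edge (7,14)–(10,24): crosses AB
  edge (10,24)–(2,17): crosses AB
  → BLOCKED
Obstacle 3 [(0,9) (6,4) (11,7) (11,8) (7,10)]:
  edge (0,9)–(6,4): clear
  edge (6,4)–(11,7): clear
  edge (11,7)–(11,8): clear
  edge (11,8)–(7,10): clear
  edge (7,10)–(0,9): clear
  midpoint (12,20) outside
  → clear
Obstacle 4 [(14,0) (21,4) (21,11) (19,11) (14,6)]:
  edge (14,0)–(21,4): clear
  edge (21,4)–(21,11): clear
  edge (21,11)–(19,11): clear
  edge (19,11)–(14,6): clear
  edge (14,6)–(14,0): clear
  midpoint (12,20) outside
  → clear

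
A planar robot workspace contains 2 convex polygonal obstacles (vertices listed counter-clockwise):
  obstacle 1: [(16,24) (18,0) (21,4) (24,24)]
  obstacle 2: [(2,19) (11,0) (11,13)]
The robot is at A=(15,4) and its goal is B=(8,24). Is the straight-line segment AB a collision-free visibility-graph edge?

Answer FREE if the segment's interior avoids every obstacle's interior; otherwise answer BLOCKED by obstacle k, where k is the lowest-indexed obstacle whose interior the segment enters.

Obstacle 1 [(16,24) (18,0) (21,4) (24,24)]:
  edge (16,24)–(18,0): clear
  edge (18,0)–(21,4): clear
  edge (21,4)–(24,24): clear
  edge (24,24)–(16,24): clear
  midpoint (23/2,14) outside
  → clear
Obstacle 2 [(2,19) (11,0) (11,13)]:
  edge (2,19)–(11,0): clear
  edge (11,0)–(11,13): clear
  edge (11,13)–(2,19): clear
  midpoint (23/2,14) outside
  → clear

FREE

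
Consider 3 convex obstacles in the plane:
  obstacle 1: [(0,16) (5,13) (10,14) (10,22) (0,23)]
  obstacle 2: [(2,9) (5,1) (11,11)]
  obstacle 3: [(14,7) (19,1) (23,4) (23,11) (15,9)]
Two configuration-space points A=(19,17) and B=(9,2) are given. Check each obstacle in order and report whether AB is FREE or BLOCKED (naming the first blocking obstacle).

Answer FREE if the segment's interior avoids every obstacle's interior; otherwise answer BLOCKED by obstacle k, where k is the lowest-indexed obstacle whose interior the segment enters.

FREE

Obstacle 1 [(0,16) (5,13) (10,14) (10,22) (0,23)]:
  edge (0,16)–(5,13): clear
  edge (5,13)–(10,14): clear
  edge (10,14)–(10,22): clear
  edge (10,22)–(0,23): clear
  edge (0,23)–(0,16): clear
  midpoint (14,19/2) outside
  → clear
Obstacle 2 [(2,9) (5,1) (11,11)]:
  edge (2,9)–(5,1): clear
  edge (5,1)–(11,11): clear
  edge (11,11)–(2,9): clear
  midpoint (14,19/2) outside
  → clear
Obstacle 3 [(14,7) (19,1) (23,4) (23,11) (15,9)]:
  edge (14,7)–(19,1): clear
  edge (19,1)–(23,4): clear
  edge (23,4)–(23,11): clear
  edge (23,11)–(15,9): clear
  edge (15,9)–(14,7): clear
  midpoint (14,19/2) outside
  → clear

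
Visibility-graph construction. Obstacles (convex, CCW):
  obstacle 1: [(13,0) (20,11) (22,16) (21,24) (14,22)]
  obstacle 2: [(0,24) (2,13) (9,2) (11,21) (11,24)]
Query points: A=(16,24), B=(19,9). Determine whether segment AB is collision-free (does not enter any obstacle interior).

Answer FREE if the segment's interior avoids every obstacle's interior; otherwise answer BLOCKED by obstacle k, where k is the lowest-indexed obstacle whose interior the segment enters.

Obstacle 1 [(13,0) (20,11) (22,16) (21,24) (14,22)]:
  edge (13,0)–(20,11): crosses AB
  edge (20,11)–(22,16): clear
  edge (22,16)–(21,24): clear
  edge (21,24)–(14,22): crosses AB
  edge (14,22)–(13,0): clear
  → BLOCKED
Obstacle 2 [(0,24) (2,13) (9,2) (11,21) (11,24)]:
  edge (0,24)–(2,13): clear
  edge (2,13)–(9,2): clear
  edge (9,2)–(11,21): clear
  edge (11,21)–(11,24): clear
  edge (11,24)–(0,24): clear
  midpoint (35/2,33/2) outside
  → clear

BLOCKED by obstacle 1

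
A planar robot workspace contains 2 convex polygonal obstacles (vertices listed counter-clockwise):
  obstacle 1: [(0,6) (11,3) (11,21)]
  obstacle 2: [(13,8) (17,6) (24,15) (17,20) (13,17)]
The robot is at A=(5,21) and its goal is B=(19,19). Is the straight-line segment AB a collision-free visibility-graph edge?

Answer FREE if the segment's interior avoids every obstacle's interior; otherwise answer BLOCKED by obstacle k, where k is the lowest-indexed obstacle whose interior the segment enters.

Obstacle 1 [(0,6) (11,3) (11,21)]:
  edge (0,6)–(11,3): clear
  edge (11,3)–(11,21): crosses AB
  edge (11,21)–(0,6): crosses AB
  → BLOCKED
Obstacle 2 [(13,8) (17,6) (24,15) (17,20) (13,17)]:
  edge (13,8)–(17,6): clear
  edge (17,6)–(24,15): clear
  edge (24,15)–(17,20): crosses AB
  edge (17,20)–(13,17): crosses AB
  edge (13,17)–(13,8): clear
  → BLOCKED

BLOCKED by obstacle 1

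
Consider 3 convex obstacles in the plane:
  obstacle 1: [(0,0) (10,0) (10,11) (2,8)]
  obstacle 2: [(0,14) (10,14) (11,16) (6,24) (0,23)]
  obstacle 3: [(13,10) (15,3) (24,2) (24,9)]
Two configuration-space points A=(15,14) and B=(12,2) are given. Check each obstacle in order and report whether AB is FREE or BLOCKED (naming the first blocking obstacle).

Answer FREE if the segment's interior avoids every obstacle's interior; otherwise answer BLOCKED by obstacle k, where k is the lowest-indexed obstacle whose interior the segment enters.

Obstacle 1 [(0,0) (10,0) (10,11) (2,8)]:
  edge (0,0)–(10,0): clear
  edge (10,0)–(10,11): clear
  edge (10,11)–(2,8): clear
  edge (2,8)–(0,0): clear
  midpoint (27/2,8) outside
  → clear
Obstacle 2 [(0,14) (10,14) (11,16) (6,24) (0,23)]:
  edge (0,14)–(10,14): clear
  edge (10,14)–(11,16): clear
  edge (11,16)–(6,24): clear
  edge (6,24)–(0,23): clear
  edge (0,23)–(0,14): clear
  midpoint (27/2,8) outside
  → clear
Obstacle 3 [(13,10) (15,3) (24,2) (24,9)]:
  edge (13,10)–(15,3): crosses AB
  edge (15,3)–(24,2): clear
  edge (24,2)–(24,9): clear
  edge (24,9)–(13,10): crosses AB
  → BLOCKED

BLOCKED by obstacle 3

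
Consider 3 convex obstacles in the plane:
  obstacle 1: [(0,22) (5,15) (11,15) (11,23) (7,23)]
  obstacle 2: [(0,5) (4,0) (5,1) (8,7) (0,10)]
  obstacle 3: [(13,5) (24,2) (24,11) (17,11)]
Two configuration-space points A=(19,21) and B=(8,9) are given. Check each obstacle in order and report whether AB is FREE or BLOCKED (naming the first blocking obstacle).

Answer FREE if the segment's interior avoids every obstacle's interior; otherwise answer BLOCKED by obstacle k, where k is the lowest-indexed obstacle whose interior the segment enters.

Obstacle 1 [(0,22) (5,15) (11,15) (11,23) (7,23)]:
  edge (0,22)–(5,15): clear
  edge (5,15)–(11,15): clear
  edge (11,15)–(11,23): clear
  edge (11,23)–(7,23): clear
  edge (7,23)–(0,22): clear
  midpoint (27/2,15) outside
  → clear
Obstacle 2 [(0,5) (4,0) (5,1) (8,7) (0,10)]:
  edge (0,5)–(4,0): clear
  edge (4,0)–(5,1): clear
  edge (5,1)–(8,7): clear
  edge (8,7)–(0,10): clear
  edge (0,10)–(0,5): clear
  midpoint (27/2,15) outside
  → clear
Obstacle 3 [(13,5) (24,2) (24,11) (17,11)]:
  edge (13,5)–(24,2): clear
  edge (24,2)–(24,11): clear
  edge (24,11)–(17,11): clear
  edge (17,11)–(13,5): clear
  midpoint (27/2,15) outside
  → clear

FREE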